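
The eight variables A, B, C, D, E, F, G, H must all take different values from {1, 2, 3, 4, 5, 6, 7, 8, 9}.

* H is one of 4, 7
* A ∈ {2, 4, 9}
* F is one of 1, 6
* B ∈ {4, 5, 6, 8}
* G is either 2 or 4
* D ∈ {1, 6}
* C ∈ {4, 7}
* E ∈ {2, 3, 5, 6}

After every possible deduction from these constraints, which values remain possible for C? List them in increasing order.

The 2 variables C and H are confined to {4, 7}, which locks those values in; drop them from A, B, G.
G has just one choice, so G = 2. Remove 2 from A, E.
A's domain is down to {9}, so A = 9.
D and F share exactly the 2 values {1, 6}; by pigeonhole those values go to them, so strike 1, 6 from B, E.
No further eliminations apply; C can still be any of 4, 7.

4, 7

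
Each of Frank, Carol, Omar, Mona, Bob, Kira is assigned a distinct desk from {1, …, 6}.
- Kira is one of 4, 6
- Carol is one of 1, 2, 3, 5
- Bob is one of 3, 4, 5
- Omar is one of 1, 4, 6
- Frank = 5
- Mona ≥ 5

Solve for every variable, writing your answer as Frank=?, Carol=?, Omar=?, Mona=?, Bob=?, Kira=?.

Frank must be 5 (only option left). Strike 5 from Carol, Mona, Bob.
Mona must be 6 (only option left). So Omar, Kira can't be 6.
That leaves Kira = 4. Eliminate 4 elsewhere: Omar, Bob.
Omar must be 1 (only option left). Eliminate 1 elsewhere: Carol.
Bob has just one choice, so Bob = 3. Eliminate 3 elsewhere: Carol.
That leaves Carol = 2.

Frank=5, Carol=2, Omar=1, Mona=6, Bob=3, Kira=4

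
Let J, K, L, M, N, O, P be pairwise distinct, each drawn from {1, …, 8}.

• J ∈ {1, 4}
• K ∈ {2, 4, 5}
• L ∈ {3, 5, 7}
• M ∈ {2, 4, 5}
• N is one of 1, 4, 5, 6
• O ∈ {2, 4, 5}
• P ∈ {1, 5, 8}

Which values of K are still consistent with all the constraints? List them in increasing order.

K, M, O share exactly the 3 values {2, 4, 5}; by pigeonhole those values go to them, so strike 2, 4, 5 from J, L, N, P.
J has just one choice, so J = 1. Eliminate 1 elsewhere: N, P.
N must be 6 (only option left).
That leaves P = 8.
No further eliminations apply; K can still be any of 2, 4, 5.

2, 4, 5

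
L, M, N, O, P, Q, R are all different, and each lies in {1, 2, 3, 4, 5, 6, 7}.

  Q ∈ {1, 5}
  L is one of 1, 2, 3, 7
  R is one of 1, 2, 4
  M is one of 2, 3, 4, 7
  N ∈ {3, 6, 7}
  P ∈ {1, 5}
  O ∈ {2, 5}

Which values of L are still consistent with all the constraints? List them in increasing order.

The 7 variables together cover exactly {1, 2, 3, 4, 5, 6, 7} — 7 values for 7 variables — and 6 appears only in N's list, so N = 6.
P and Q between them cover only {1, 5} — a naked pair. Remove those values from L, O, R.
O must be 2 (only option left). Strike 2 from L, M, R.
R has just one choice, so R = 4. Remove 4 from M.
No further eliminations apply; L can still be any of 3, 7.

3, 7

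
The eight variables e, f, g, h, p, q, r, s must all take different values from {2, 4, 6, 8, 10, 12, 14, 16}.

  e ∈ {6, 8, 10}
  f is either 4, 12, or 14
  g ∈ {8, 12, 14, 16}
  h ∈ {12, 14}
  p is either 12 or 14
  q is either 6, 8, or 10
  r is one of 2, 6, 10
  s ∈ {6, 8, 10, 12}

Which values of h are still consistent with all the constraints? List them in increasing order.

The 8 variables draw from only 8 values {2, 4, 6, 8, 10, 12, 14, 16}, so each is used; only r can be 2, hence r = 2.
The 7 still-open variables draw from only 7 values {4, 6, 8, 10, 12, 14, 16}, so each is used; only f can be 4, hence f = 4.
The 6 still-open variables draw from only 6 values {6, 8, 10, 12, 14, 16}, so each is used; only g can be 16, hence g = 16.
The 2 variables h and p are confined to {12, 14}, which locks those values in; drop them from s.
No further eliminations apply; h can still be any of 12, 14.

12, 14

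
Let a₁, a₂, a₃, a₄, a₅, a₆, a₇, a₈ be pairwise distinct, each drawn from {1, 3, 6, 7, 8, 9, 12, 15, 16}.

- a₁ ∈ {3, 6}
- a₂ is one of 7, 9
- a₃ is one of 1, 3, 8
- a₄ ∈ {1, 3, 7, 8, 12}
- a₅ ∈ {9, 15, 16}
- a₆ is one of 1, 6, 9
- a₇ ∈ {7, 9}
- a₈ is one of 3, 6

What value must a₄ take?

a₁ and a₈ between them cover only {3, 6} — a naked pair. Remove those values from a₃, a₄, a₆.
a₂ and a₇ share exactly the 2 values {7, 9}; by pigeonhole those values go to them, so strike 7, 9 from a₄, a₅, a₆.
a₆ must be 1 (only option left). Remove 1 from a₃, a₄.
a₃'s domain is down to {8}, so a₃ = 8. Eliminate 8 elsewhere: a₄.
So a₄ = 12.

12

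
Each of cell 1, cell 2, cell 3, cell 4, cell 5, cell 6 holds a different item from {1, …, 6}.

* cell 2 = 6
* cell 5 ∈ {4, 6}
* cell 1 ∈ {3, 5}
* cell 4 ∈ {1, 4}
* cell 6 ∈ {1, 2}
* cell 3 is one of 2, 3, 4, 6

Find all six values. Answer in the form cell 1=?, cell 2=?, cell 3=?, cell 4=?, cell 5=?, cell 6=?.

cell 1=5, cell 2=6, cell 3=3, cell 4=1, cell 5=4, cell 6=2

cell 2 must be 6 (only option left). So cell 3, cell 5 can't be 6.
cell 5 has just one choice, so cell 5 = 4. So cell 3, cell 4 can't be 4.
That leaves cell 4 = 1. So cell 6 can't be 1.
cell 6 has just one choice, so cell 6 = 2. Remove 2 from cell 3.
cell 3 must be 3 (only option left). Remove 3 from cell 1.
cell 1 has just one choice, so cell 1 = 5.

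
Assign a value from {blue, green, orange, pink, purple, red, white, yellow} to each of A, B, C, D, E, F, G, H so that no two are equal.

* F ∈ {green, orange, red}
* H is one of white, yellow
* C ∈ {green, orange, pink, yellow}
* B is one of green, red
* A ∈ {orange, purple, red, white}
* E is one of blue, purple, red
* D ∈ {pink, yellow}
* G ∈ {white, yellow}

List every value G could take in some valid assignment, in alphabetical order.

white, yellow

The 8 variables together cover exactly {blue, green, orange, pink, purple, red, white, yellow} — 8 values for 8 variables — and blue appears only in E's list, so E = blue.
Among the 7 still-open variables, purple fits only A (and all 7 values in {green, orange, pink, purple, red, white, yellow} must be used), so A = purple.
G and H between them cover only {white, yellow} — a naked pair. Remove those values from C, D.
That leaves D = pink. Strike pink from C.
No further eliminations apply; G can still be any of white, yellow.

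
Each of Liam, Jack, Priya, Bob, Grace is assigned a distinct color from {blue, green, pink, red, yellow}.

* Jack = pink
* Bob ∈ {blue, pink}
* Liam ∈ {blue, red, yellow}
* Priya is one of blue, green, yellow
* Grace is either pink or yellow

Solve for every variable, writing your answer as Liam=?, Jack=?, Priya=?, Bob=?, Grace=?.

Jack has just one choice, so Jack = pink. Strike pink from Bob, Grace.
Bob must be blue (only option left). Eliminate blue elsewhere: Liam, Priya.
That leaves Grace = yellow. Remove yellow from Liam, Priya.
Liam's domain is down to {red}, so Liam = red.
Priya's domain is down to {green}, so Priya = green.

Liam=red, Jack=pink, Priya=green, Bob=blue, Grace=yellow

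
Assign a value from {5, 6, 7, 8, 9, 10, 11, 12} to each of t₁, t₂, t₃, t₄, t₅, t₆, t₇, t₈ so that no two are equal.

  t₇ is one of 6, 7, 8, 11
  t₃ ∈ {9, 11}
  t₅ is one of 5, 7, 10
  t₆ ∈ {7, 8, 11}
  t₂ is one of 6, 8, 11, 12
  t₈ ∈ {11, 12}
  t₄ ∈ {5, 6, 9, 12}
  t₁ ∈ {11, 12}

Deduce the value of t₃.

9

Among the 8 variables, 10 fits only t₅ (and all 8 values in {5, 6, 7, 8, 9, 10, 11, 12} must be used), so t₅ = 10.
The 7 still-open variables together cover exactly {5, 6, 7, 8, 9, 11, 12} — 7 values for 7 variables — and 5 appears only in t₄'s list, so t₄ = 5.
Among the 6 still-open variables, 9 fits only t₃ (and all 6 values in {6, 7, 8, 9, 11, 12} must be used), so t₃ = 9.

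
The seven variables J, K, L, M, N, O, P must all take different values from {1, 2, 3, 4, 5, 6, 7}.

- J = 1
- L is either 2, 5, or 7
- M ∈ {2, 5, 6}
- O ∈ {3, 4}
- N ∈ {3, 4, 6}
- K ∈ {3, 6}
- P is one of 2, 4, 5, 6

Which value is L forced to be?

7

J's domain is down to {1}, so J = 1.
Among the 6 still-open variables, 7 fits only L (and all 6 values in {2, 3, 4, 5, 6, 7} must be used), so L = 7.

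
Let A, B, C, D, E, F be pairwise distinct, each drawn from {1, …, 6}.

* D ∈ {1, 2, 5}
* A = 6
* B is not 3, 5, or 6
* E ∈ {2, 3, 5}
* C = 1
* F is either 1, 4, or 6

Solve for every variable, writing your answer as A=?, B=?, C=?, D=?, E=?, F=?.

A=6, B=2, C=1, D=5, E=3, F=4

A's domain is down to {6}, so A = 6. Remove 6 from F.
That leaves C = 1. Remove 1 from B, D, F.
F has just one choice, so F = 4. Eliminate 4 elsewhere: B.
B's domain is down to {2}, so B = 2. Eliminate 2 elsewhere: D, E.
D must be 5 (only option left). Eliminate 5 elsewhere: E.
That leaves E = 3.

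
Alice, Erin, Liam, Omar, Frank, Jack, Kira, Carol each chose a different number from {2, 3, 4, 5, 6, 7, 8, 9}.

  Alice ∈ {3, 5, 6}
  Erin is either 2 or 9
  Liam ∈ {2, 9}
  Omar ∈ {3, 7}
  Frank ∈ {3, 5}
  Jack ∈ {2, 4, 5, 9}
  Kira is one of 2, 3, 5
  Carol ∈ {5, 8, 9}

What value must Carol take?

8

The 8 variables draw from only 8 values {2, 3, 4, 5, 6, 7, 8, 9}, so each is used; only Jack can be 4, hence Jack = 4.
Among the 7 still-open variables, 6 fits only Alice (and all 7 values in {2, 3, 5, 6, 7, 8, 9} must be used), so Alice = 6.
The 6 still-open variables draw from only 6 values {2, 3, 5, 7, 8, 9}, so each is used; only Omar can be 7, hence Omar = 7.
The 5 still-open variables draw from only 5 values {2, 3, 5, 8, 9}, so each is used; only Carol can be 8, hence Carol = 8.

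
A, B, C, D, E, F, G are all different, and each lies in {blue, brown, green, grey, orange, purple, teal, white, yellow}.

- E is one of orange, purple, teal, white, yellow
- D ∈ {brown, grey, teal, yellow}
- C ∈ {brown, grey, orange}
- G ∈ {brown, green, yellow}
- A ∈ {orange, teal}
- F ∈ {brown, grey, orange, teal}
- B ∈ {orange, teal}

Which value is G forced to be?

A and B share exactly the 2 values {orange, teal}; by pigeonhole those values go to them, so strike orange, teal from C, D, E, F.
The 2 variables C and F are confined to {brown, grey}, which locks those values in; drop them from D, G.
D must be yellow (only option left). Remove yellow from E, G.
So G = green.

green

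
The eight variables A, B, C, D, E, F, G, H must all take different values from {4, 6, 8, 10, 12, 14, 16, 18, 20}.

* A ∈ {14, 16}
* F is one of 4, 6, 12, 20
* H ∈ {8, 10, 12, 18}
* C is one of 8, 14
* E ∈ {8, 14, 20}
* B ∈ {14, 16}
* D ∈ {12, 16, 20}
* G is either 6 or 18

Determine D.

12

A and B share exactly the 2 values {14, 16}; by pigeonhole those values go to them, so strike 14, 16 from C, D, E.
C must be 8 (only option left). Eliminate 8 elsewhere: E, H.
E must be 20 (only option left). So D, F can't be 20.
So D = 12.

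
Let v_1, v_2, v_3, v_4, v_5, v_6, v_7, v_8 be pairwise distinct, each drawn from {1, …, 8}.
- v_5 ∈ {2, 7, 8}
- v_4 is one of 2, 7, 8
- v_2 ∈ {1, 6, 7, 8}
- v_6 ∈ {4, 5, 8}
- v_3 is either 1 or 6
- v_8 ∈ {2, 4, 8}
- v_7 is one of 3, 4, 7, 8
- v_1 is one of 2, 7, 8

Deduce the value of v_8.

Among the 8 variables, 3 fits only v_7 (and all 8 values in {1, 2, 3, 4, 5, 6, 7, 8} must be used), so v_7 = 3.
Among the 7 still-open variables, 5 fits only v_6 (and all 7 values in {1, 2, 4, 5, 6, 7, 8} must be used), so v_6 = 5.
Among the 6 still-open variables, 4 fits only v_8 (and all 6 values in {1, 2, 4, 6, 7, 8} must be used), so v_8 = 4.

4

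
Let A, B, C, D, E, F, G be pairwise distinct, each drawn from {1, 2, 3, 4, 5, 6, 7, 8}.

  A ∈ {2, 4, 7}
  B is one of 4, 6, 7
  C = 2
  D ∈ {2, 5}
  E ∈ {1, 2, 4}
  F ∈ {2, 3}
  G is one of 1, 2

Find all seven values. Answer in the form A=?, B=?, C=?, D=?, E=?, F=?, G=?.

C has just one choice, so C = 2. Eliminate 2 elsewhere: A, D, E, F, G.
That leaves D = 5.
F's domain is down to {3}, so F = 3.
G must be 1 (only option left). So E can't be 1.
That leaves E = 4. Strike 4 from A, B.
A must be 7 (only option left). So B can't be 7.
B's domain is down to {6}, so B = 6.

A=7, B=6, C=2, D=5, E=4, F=3, G=1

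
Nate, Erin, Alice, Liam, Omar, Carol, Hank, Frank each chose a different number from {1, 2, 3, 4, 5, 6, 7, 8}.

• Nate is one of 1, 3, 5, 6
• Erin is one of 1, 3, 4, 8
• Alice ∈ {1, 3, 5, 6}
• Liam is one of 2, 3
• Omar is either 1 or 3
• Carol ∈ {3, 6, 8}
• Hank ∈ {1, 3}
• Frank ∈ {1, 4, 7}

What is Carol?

The 8 variables draw from only 8 values {1, 2, 3, 4, 5, 6, 7, 8}, so each is used; only Liam can be 2, hence Liam = 2.
Among the 7 still-open variables, 7 fits only Frank (and all 7 values in {1, 3, 4, 5, 6, 7, 8} must be used), so Frank = 7.
The 6 still-open variables together cover exactly {1, 3, 4, 5, 6, 8} — 6 values for 6 variables — and 4 appears only in Erin's list, so Erin = 4.
The 5 still-open variables together cover exactly {1, 3, 5, 6, 8} — 5 values for 5 variables — and 8 appears only in Carol's list, so Carol = 8.

8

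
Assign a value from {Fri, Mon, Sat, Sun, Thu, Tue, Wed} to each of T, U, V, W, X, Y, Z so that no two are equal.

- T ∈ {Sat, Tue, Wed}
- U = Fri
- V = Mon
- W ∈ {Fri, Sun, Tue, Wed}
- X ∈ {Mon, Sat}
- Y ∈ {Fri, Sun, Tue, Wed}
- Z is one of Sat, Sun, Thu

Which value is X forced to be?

U has just one choice, so U = Fri. Remove Fri from W, Y.
V must be Mon (only option left). Eliminate Mon elsewhere: X.
So X = Sat.

Sat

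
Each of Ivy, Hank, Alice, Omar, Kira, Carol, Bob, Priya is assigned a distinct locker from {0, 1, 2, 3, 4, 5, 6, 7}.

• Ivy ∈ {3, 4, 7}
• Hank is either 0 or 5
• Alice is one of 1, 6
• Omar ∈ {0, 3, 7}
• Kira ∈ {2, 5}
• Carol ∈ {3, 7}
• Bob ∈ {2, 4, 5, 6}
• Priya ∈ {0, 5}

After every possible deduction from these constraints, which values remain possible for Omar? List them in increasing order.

3, 7

The 8 variables draw from only 8 values {0, 1, 2, 3, 4, 5, 6, 7}, so each is used; only Alice can be 1, hence Alice = 1.
The 7 still-open variables draw from only 7 values {0, 2, 3, 4, 5, 6, 7}, so each is used; only Bob can be 6, hence Bob = 6.
Among the 6 still-open variables, 2 fits only Kira (and all 6 values in {0, 2, 3, 4, 5, 7} must be used), so Kira = 2.
Among the 5 still-open variables, 4 fits only Ivy (and all 5 values in {0, 3, 4, 5, 7} must be used), so Ivy = 4.
Hank and Priya between them cover only {0, 5} — a naked pair. Remove those values from Omar.
No further eliminations apply; Omar can still be any of 3, 7.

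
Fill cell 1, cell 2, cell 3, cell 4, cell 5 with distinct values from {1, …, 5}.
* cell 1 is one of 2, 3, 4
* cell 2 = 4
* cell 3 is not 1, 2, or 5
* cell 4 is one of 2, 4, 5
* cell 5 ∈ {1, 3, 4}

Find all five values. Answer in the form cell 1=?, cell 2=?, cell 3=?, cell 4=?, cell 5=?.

cell 1=2, cell 2=4, cell 3=3, cell 4=5, cell 5=1

cell 2 has just one choice, so cell 2 = 4. Remove 4 from cell 1, cell 3, cell 4, cell 5.
That leaves cell 3 = 3. Strike 3 from cell 1, cell 5.
cell 5's domain is down to {1}, so cell 5 = 1.
cell 1 has just one choice, so cell 1 = 2. Strike 2 from cell 4.
cell 4 has just one choice, so cell 4 = 5.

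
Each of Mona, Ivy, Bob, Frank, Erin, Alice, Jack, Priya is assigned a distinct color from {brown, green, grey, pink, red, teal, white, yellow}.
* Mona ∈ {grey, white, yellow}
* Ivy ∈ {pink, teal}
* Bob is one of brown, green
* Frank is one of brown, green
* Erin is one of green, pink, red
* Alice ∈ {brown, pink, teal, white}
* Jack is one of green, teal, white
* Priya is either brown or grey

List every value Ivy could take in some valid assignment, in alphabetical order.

pink, teal

Among the 8 variables, red fits only Erin (and all 8 values in {brown, green, grey, pink, red, teal, white, yellow} must be used), so Erin = red.
The 7 still-open variables draw from only 7 values {brown, green, grey, pink, teal, white, yellow}, so each is used; only Mona can be yellow, hence Mona = yellow.
The 6 still-open variables draw from only 6 values {brown, green, grey, pink, teal, white}, so each is used; only Priya can be grey, hence Priya = grey.
Bob and Frank between them cover only {brown, green} — a naked pair. Remove those values from Alice, Jack.
No further eliminations apply; Ivy can still be any of pink, teal.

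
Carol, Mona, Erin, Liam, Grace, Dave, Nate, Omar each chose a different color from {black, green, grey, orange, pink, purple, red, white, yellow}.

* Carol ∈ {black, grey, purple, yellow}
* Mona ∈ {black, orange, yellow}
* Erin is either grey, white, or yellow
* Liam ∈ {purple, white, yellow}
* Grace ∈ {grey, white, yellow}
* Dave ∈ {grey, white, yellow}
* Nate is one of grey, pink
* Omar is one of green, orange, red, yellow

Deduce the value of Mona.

Erin, Grace, Dave between them cover only {grey, white, yellow} — a naked triple. Remove those values from Carol, Mona, Liam, Nate, Omar.
That leaves Liam = purple. Strike purple from Carol.
Nate has just one choice, so Nate = pink.
That leaves Carol = black. Remove black from Mona.
So Mona = orange.

orange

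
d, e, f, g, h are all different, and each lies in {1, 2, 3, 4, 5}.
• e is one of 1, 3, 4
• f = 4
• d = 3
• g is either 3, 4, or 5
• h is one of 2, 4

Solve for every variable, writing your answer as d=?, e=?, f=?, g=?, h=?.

d's domain is down to {3}, so d = 3. Eliminate 3 elsewhere: e, g.
f must be 4 (only option left). So e, g, h can't be 4.
g's domain is down to {5}, so g = 5.
h's domain is down to {2}, so h = 2.
e has just one choice, so e = 1.

d=3, e=1, f=4, g=5, h=2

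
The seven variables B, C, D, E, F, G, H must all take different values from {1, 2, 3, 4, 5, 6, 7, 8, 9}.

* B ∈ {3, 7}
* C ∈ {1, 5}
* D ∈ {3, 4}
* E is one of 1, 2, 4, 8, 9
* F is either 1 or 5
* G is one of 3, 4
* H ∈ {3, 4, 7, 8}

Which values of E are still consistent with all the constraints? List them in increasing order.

2, 9

C and F between them cover only {1, 5} — a naked pair. Remove those values from E.
D and G between them cover only {3, 4} — a naked pair. Remove those values from B, E, H.
That leaves B = 7. So H can't be 7.
H must be 8 (only option left). Strike 8 from E.
No further eliminations apply; E can still be any of 2, 9.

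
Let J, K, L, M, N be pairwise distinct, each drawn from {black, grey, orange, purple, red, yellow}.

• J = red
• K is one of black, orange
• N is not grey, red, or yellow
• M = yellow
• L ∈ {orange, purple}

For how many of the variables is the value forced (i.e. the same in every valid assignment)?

J has just one choice, so J = red.
That leaves M = yellow.
Determined: J=red, M=yellow. The other variables each still have more than one consistent value. That makes 2.

2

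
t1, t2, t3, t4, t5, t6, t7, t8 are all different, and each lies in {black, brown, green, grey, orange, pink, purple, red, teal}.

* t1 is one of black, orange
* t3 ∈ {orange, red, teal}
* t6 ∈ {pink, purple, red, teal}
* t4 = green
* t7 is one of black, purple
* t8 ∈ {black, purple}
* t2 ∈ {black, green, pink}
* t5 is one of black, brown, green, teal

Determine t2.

pink

t4 must be green (only option left). Strike green from t2, t5.
Among the 7 still-open variables, brown fits only t5 (and all 7 values in {black, brown, orange, pink, purple, red, teal} must be used), so t5 = brown.
The 2 variables t7 and t8 are confined to {black, purple}, which locks those values in; drop them from t1, t2, t6.
So t2 = pink.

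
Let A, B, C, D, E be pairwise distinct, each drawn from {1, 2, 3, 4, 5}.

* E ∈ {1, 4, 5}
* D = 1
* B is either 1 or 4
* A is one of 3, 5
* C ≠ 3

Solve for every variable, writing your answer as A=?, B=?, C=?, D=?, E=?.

D's domain is down to {1}, so D = 1. Remove 1 from B, C, E.
B must be 4 (only option left). Strike 4 from C, E.
That leaves E = 5. Strike 5 from A, C.
A must be 3 (only option left).
C has just one choice, so C = 2.

A=3, B=4, C=2, D=1, E=5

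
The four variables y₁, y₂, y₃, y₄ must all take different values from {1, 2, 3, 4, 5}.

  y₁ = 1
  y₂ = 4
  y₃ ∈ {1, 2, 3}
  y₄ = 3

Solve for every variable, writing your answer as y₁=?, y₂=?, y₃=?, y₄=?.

y₁ must be 1 (only option left). Remove 1 from y₃.
y₂ has just one choice, so y₂ = 4.
y₄'s domain is down to {3}, so y₄ = 3. So y₃ can't be 3.
y₃ must be 2 (only option left).

y₁=1, y₂=4, y₃=2, y₄=3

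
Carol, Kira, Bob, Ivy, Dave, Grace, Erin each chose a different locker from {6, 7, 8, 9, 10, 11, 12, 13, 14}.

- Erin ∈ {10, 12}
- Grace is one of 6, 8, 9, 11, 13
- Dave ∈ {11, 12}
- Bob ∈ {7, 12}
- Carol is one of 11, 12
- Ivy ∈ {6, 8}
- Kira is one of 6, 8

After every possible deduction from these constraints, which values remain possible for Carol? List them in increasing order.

Carol and Dave share exactly the 2 values {11, 12}; by pigeonhole those values go to them, so strike 11, 12 from Bob, Grace, Erin.
Bob has just one choice, so Bob = 7.
Erin has just one choice, so Erin = 10.
The 2 variables Kira and Ivy are confined to {6, 8}, which locks those values in; drop them from Grace.
No further eliminations apply; Carol can still be any of 11, 12.

11, 12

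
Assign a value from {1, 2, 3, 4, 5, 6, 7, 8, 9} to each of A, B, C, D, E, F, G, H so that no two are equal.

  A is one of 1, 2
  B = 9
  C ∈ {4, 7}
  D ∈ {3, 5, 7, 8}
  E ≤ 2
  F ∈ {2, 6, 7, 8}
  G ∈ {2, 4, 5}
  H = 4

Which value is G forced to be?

5

B's domain is down to {9}, so B = 9.
H has just one choice, so H = 4. Remove 4 from C, G.
C must be 7 (only option left). Eliminate 7 elsewhere: D, F.
A and E between them cover only {1, 2} — a naked pair. Remove those values from F, G.
So G = 5.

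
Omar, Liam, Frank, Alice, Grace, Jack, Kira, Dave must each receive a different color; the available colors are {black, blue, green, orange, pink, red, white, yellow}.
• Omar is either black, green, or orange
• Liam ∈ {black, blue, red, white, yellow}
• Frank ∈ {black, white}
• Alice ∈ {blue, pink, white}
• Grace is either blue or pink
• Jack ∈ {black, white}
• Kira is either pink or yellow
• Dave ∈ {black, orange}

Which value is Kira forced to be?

Among the 8 variables, green fits only Omar (and all 8 values in {black, blue, green, orange, pink, red, white, yellow} must be used), so Omar = green.
The 7 still-open variables draw from only 7 values {black, blue, orange, pink, red, white, yellow}, so each is used; only Dave can be orange, hence Dave = orange.
The 6 still-open variables together cover exactly {black, blue, pink, red, white, yellow} — 6 values for 6 variables — and red appears only in Liam's list, so Liam = red.
The 5 still-open variables together cover exactly {black, blue, pink, white, yellow} — 5 values for 5 variables — and yellow appears only in Kira's list, so Kira = yellow.

yellow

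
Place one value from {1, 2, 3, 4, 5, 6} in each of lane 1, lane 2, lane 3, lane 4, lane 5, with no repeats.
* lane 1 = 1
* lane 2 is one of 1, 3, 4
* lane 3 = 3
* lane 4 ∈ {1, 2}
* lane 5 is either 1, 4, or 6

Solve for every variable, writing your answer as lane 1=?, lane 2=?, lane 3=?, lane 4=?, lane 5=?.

lane 1's domain is down to {1}, so lane 1 = 1. So lane 2, lane 4, lane 5 can't be 1.
lane 3 has just one choice, so lane 3 = 3. Strike 3 from lane 2.
lane 4's domain is down to {2}, so lane 4 = 2.
lane 2 has just one choice, so lane 2 = 4. Remove 4 from lane 5.
lane 5 has just one choice, so lane 5 = 6.

lane 1=1, lane 2=4, lane 3=3, lane 4=2, lane 5=6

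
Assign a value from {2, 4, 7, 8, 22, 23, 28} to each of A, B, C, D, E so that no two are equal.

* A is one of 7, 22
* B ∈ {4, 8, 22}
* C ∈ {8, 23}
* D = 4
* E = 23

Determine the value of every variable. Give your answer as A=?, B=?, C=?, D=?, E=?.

D's domain is down to {4}, so D = 4. So B can't be 4.
E must be 23 (only option left). So C can't be 23.
C's domain is down to {8}, so C = 8. Eliminate 8 elsewhere: B.
B has just one choice, so B = 22. Eliminate 22 elsewhere: A.
That leaves A = 7.

A=7, B=22, C=8, D=4, E=23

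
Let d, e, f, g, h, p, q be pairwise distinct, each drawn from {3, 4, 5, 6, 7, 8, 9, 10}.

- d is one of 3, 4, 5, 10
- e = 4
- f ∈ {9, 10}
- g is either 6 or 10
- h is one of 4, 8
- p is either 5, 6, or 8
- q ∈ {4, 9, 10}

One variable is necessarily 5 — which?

e must be 4 (only option left). Strike 4 from d, h, q.
h must be 8 (only option left). Eliminate 8 elsewhere: p.
Among the 5 still-open variables, 3 fits only d (and all 5 values in {3, 5, 6, 9, 10} must be used), so d = 3.
The 4 still-open variables together cover exactly {5, 6, 9, 10} — 4 values for 4 variables — and 5 appears only in p's list, so p = 5.

p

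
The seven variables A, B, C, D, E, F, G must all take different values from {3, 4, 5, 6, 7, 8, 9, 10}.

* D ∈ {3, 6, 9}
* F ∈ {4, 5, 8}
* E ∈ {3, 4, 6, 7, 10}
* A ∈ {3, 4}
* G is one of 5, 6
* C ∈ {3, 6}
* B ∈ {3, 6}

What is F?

8

B and C share exactly the 2 values {3, 6}; by pigeonhole those values go to them, so strike 3, 6 from A, D, E, G.
That leaves A = 4. Eliminate 4 elsewhere: E, F.
D must be 9 (only option left).
G has just one choice, so G = 5. Remove 5 from F.
So F = 8.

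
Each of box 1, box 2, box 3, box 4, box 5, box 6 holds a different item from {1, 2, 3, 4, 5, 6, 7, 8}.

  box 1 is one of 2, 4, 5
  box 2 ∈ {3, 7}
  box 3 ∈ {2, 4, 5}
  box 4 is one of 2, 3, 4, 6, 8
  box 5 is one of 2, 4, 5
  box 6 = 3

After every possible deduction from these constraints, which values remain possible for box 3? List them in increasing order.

box 6 has just one choice, so box 6 = 3. So box 2, box 4 can't be 3.
box 2 has just one choice, so box 2 = 7.
The 3 variables box 1, box 3, box 5 are confined to {2, 4, 5}, which locks those values in; drop them from box 4.
No further eliminations apply; box 3 can still be any of 2, 4, 5.

2, 4, 5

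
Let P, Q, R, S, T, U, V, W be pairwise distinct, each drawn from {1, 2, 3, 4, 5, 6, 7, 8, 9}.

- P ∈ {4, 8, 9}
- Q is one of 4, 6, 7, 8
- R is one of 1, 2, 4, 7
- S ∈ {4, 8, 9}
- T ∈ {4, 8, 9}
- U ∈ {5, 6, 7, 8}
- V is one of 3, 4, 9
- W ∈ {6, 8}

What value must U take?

P, S, T share exactly the 3 values {4, 8, 9}; by pigeonhole those values go to them, so strike 4, 8, 9 from Q, R, U, V, W.
V's domain is down to {3}, so V = 3.
That leaves W = 6. So Q, U can't be 6.
Q must be 7 (only option left). Remove 7 from R, U.
So U = 5.

5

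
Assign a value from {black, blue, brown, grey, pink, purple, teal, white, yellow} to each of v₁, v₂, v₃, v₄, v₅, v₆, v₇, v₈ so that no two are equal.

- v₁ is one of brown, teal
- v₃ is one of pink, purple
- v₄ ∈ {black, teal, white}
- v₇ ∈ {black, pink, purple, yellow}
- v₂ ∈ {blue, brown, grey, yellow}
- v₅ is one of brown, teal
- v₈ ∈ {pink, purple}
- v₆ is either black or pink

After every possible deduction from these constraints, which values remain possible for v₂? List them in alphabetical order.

The 2 variables v₁ and v₅ are confined to {brown, teal}, which locks those values in; drop them from v₂, v₄.
The 2 variables v₃ and v₈ are confined to {pink, purple}, which locks those values in; drop them from v₆, v₇.
v₆ has just one choice, so v₆ = black. Strike black from v₄, v₇.
That leaves v₇ = yellow. Eliminate yellow elsewhere: v₂.
v₄ must be white (only option left).
No further eliminations apply; v₂ can still be any of blue, grey.

blue, grey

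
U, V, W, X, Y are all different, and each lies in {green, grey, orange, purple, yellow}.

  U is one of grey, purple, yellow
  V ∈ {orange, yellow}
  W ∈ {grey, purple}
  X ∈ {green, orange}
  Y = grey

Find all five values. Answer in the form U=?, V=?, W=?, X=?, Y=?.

U=yellow, V=orange, W=purple, X=green, Y=grey

Y must be grey (only option left). Remove grey from U, W.
W must be purple (only option left). Eliminate purple elsewhere: U.
U has just one choice, so U = yellow. Remove yellow from V.
V's domain is down to {orange}, so V = orange. Remove orange from X.
X has just one choice, so X = green.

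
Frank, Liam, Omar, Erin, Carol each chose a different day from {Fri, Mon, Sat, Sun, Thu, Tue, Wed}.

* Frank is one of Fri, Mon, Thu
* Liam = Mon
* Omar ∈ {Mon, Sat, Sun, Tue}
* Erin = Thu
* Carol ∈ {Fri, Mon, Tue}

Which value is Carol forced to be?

Liam has just one choice, so Liam = Mon. Strike Mon from Frank, Omar, Carol.
Erin has just one choice, so Erin = Thu. Remove Thu from Frank.
Frank's domain is down to {Fri}, so Frank = Fri. So Carol can't be Fri.
So Carol = Tue.

Tue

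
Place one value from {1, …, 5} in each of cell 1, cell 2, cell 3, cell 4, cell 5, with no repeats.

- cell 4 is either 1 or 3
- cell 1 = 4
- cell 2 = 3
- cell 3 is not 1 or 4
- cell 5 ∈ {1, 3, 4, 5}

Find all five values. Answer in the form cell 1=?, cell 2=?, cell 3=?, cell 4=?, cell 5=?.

cell 1 has just one choice, so cell 1 = 4. So cell 5 can't be 4.
That leaves cell 2 = 3. So cell 3, cell 4, cell 5 can't be 3.
cell 4's domain is down to {1}, so cell 4 = 1. Eliminate 1 elsewhere: cell 5.
cell 5 has just one choice, so cell 5 = 5. Remove 5 from cell 3.
cell 3 must be 2 (only option left).

cell 1=4, cell 2=3, cell 3=2, cell 4=1, cell 5=5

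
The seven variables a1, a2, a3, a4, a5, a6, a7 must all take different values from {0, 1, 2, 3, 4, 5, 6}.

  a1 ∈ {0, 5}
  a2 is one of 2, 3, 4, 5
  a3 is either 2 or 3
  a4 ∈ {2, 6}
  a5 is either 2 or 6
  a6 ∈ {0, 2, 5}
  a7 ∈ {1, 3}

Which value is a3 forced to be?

The 7 variables together cover exactly {0, 1, 2, 3, 4, 5, 6} — 7 values for 7 variables — and 1 appears only in a7's list, so a7 = 1.
Among the 6 still-open variables, 4 fits only a2 (and all 6 values in {0, 2, 3, 4, 5, 6} must be used), so a2 = 4.
The 5 still-open variables draw from only 5 values {0, 2, 3, 5, 6}, so each is used; only a3 can be 3, hence a3 = 3.

3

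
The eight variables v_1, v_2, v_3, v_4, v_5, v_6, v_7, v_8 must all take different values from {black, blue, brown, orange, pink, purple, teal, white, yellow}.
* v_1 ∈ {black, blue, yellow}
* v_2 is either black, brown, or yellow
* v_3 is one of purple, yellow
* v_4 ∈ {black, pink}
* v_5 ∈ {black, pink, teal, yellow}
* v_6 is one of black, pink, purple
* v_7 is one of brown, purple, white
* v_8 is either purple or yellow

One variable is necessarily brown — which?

The 8 variables together cover exactly {black, blue, brown, pink, purple, teal, white, yellow} — 8 values for 8 variables — and blue appears only in v_1's list, so v_1 = blue.
Among the 7 still-open variables, teal fits only v_5 (and all 7 values in {black, brown, pink, purple, teal, white, yellow} must be used), so v_5 = teal.
Among the 6 still-open variables, white fits only v_7 (and all 6 values in {black, brown, pink, purple, white, yellow} must be used), so v_7 = white.
The 5 still-open variables together cover exactly {black, brown, pink, purple, yellow} — 5 values for 5 variables — and brown appears only in v_2's list, so v_2 = brown.

v_2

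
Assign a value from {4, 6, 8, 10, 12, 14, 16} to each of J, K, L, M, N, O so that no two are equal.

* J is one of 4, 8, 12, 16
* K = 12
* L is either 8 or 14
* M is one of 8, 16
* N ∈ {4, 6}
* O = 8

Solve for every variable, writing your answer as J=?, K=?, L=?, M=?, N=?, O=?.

K's domain is down to {12}, so K = 12. Strike 12 from J.
O's domain is down to {8}, so O = 8. Remove 8 from J, L, M.
L's domain is down to {14}, so L = 14.
M has just one choice, so M = 16. Strike 16 from J.
That leaves J = 4. So N can't be 4.
N has just one choice, so N = 6.

J=4, K=12, L=14, M=16, N=6, O=8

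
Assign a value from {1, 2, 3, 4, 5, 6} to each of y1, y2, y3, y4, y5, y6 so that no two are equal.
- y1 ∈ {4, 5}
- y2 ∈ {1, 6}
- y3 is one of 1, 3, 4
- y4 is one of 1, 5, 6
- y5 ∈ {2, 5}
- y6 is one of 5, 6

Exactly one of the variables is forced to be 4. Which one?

The 6 variables together cover exactly {1, 2, 3, 4, 5, 6} — 6 values for 6 variables — and 2 appears only in y5's list, so y5 = 2.
The 5 still-open variables draw from only 5 values {1, 3, 4, 5, 6}, so each is used; only y3 can be 3, hence y3 = 3.
Among the 4 still-open variables, 4 fits only y1 (and all 4 values in {1, 4, 5, 6} must be used), so y1 = 4.

y1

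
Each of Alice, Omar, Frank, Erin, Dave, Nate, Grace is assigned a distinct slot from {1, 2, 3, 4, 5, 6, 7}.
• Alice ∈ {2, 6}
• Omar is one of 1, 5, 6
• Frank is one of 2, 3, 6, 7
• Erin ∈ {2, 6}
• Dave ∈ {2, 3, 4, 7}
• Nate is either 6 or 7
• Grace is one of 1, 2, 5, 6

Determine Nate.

The 7 variables together cover exactly {1, 2, 3, 4, 5, 6, 7} — 7 values for 7 variables — and 4 appears only in Dave's list, so Dave = 4.
The 6 still-open variables draw from only 6 values {1, 2, 3, 5, 6, 7}, so each is used; only Frank can be 3, hence Frank = 3.
The 5 still-open variables draw from only 5 values {1, 2, 5, 6, 7}, so each is used; only Nate can be 7, hence Nate = 7.

7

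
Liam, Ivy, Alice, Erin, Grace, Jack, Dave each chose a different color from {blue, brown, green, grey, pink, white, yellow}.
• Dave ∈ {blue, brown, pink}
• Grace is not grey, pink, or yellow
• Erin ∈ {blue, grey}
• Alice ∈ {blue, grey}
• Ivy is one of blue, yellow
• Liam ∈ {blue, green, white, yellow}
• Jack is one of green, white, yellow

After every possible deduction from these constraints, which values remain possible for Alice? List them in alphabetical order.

blue, grey

Among the 7 variables, pink fits only Dave (and all 7 values in {blue, brown, green, grey, pink, white, yellow} must be used), so Dave = pink.
The 6 still-open variables together cover exactly {blue, brown, green, grey, white, yellow} — 6 values for 6 variables — and brown appears only in Grace's list, so Grace = brown.
The 2 variables Alice and Erin are confined to {blue, grey}, which locks those values in; drop them from Liam, Ivy.
Ivy must be yellow (only option left). So Liam, Jack can't be yellow.
No further eliminations apply; Alice can still be any of blue, grey.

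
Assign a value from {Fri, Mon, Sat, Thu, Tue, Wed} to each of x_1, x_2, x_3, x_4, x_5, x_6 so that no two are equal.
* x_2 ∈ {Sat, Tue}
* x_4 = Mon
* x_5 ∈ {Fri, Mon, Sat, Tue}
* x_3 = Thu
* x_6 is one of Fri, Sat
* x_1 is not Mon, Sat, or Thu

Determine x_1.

x_3 must be Thu (only option left).
x_4 has just one choice, so x_4 = Mon. So x_5 can't be Mon.
Among the 4 still-open variables, Wed fits only x_1 (and all 4 values in {Fri, Sat, Tue, Wed} must be used), so x_1 = Wed.

Wed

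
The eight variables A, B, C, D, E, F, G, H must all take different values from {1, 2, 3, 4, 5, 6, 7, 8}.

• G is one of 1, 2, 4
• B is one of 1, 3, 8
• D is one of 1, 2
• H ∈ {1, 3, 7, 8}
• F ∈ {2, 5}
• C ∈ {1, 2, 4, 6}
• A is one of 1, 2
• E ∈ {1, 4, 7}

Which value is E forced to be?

Among the 8 variables, 5 fits only F (and all 8 values in {1, 2, 3, 4, 5, 6, 7, 8} must be used), so F = 5.
The 7 still-open variables together cover exactly {1, 2, 3, 4, 6, 7, 8} — 7 values for 7 variables — and 6 appears only in C's list, so C = 6.
The 2 variables A and D are confined to {1, 2}, which locks those values in; drop them from B, E, G, H.
G has just one choice, so G = 4. Strike 4 from E.
So E = 7.

7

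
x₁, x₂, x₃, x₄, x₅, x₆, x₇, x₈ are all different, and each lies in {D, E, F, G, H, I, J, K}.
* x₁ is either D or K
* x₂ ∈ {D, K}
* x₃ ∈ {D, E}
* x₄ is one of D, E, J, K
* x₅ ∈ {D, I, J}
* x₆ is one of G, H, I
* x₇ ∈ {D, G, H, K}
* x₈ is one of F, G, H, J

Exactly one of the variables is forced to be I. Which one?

x₅

The 8 variables together cover exactly {D, E, F, G, H, I, J, K} — 8 values for 8 variables — and F appears only in x₈'s list, so x₈ = F.
The 2 variables x₁ and x₂ are confined to {D, K}, which locks those values in; drop them from x₃, x₄, x₅, x₇.
x₃ has just one choice, so x₃ = E. Eliminate E elsewhere: x₄.
x₄ must be J (only option left). Strike J from x₅.
So I goes to x₅.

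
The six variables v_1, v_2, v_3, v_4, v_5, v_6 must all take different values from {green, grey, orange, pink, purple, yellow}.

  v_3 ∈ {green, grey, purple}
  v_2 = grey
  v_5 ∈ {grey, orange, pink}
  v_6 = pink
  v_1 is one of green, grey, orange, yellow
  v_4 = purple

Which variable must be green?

v_3

v_2's domain is down to {grey}, so v_2 = grey. Eliminate grey elsewhere: v_1, v_3, v_5.
v_4 has just one choice, so v_4 = purple. So v_3 can't be purple.
So green goes to v_3.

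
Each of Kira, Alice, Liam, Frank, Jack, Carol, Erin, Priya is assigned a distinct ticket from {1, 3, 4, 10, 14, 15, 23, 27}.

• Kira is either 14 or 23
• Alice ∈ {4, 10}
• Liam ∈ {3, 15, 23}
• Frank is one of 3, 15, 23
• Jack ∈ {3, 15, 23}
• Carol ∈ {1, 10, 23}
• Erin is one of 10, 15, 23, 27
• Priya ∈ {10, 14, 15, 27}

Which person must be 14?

Kira

The 8 variables draw from only 8 values {1, 3, 4, 10, 14, 15, 23, 27}, so each is used; only Carol can be 1, hence Carol = 1.
The 7 still-open variables draw from only 7 values {3, 4, 10, 14, 15, 23, 27}, so each is used; only Alice can be 4, hence Alice = 4.
Liam, Frank, Jack share exactly the 3 values {3, 15, 23}; by pigeonhole those values go to them, so strike 3, 15, 23 from Kira, Erin, Priya.
So 14 goes to Kira.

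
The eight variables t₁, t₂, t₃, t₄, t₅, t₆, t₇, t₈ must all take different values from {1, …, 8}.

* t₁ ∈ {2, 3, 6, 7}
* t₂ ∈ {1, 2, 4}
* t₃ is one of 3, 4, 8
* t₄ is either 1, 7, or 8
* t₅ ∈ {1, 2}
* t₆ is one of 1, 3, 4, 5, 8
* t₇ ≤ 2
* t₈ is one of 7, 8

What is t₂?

4

The 8 variables draw from only 8 values {1, 2, 3, 4, 5, 6, 7, 8}, so each is used; only t₆ can be 5, hence t₆ = 5.
The 7 still-open variables together cover exactly {1, 2, 3, 4, 6, 7, 8} — 7 values for 7 variables — and 6 appears only in t₁'s list, so t₁ = 6.
Among the 6 still-open variables, 3 fits only t₃ (and all 6 values in {1, 2, 3, 4, 7, 8} must be used), so t₃ = 3.
The 5 still-open variables together cover exactly {1, 2, 4, 7, 8} — 5 values for 5 variables — and 4 appears only in t₂'s list, so t₂ = 4.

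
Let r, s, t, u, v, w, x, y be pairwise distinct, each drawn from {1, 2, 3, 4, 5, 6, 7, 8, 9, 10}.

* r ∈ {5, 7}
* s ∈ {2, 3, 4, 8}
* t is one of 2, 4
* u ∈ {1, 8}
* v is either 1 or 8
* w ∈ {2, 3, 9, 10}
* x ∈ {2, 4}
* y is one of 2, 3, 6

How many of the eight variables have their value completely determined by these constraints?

t and x between them cover only {2, 4} — a naked pair. Remove those values from s, w, y.
u and v share exactly the 2 values {1, 8}; by pigeonhole those values go to them, so strike 1, 8 from s.
That leaves s = 3. Remove 3 from w, y.
y must be 6 (only option left).
Determined: s=3, y=6. The other variables each still have more than one consistent value. That makes 2.

2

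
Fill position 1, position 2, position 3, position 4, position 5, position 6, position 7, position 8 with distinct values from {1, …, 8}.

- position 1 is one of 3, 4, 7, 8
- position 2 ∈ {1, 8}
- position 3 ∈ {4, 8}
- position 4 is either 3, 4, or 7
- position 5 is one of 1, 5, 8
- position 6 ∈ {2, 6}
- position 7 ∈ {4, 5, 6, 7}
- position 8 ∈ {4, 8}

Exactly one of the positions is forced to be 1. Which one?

The 8 variables draw from only 8 values {1, 2, 3, 4, 5, 6, 7, 8}, so each is used; only position 6 can be 2, hence position 6 = 2.
Among the 7 still-open variables, 6 fits only position 7 (and all 7 values in {1, 3, 4, 5, 6, 7, 8} must be used), so position 7 = 6.
The 6 still-open variables draw from only 6 values {1, 3, 4, 5, 7, 8}, so each is used; only position 5 can be 5, hence position 5 = 5.
The 5 still-open variables draw from only 5 values {1, 3, 4, 7, 8}, so each is used; only position 2 can be 1, hence position 2 = 1.

position 2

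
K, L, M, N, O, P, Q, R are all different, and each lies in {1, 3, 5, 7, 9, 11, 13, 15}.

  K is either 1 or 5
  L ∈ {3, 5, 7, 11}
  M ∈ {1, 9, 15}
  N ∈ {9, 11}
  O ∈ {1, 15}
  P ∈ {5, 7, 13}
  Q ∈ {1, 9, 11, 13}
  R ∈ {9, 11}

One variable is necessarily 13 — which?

Q

The 8 variables together cover exactly {1, 3, 5, 7, 9, 11, 13, 15} — 8 values for 8 variables — and 3 appears only in L's list, so L = 3.
Among the 7 still-open variables, 7 fits only P (and all 7 values in {1, 5, 7, 9, 11, 13, 15} must be used), so P = 7.
Among the 6 still-open variables, 5 fits only K (and all 6 values in {1, 5, 9, 11, 13, 15} must be used), so K = 5.
The 5 still-open variables draw from only 5 values {1, 9, 11, 13, 15}, so each is used; only Q can be 13, hence Q = 13.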